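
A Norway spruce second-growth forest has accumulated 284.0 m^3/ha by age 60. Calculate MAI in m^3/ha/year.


Formula: MAI = Total Volume / Stand Age
MAI = 284.0 m^3/ha / 60 years
MAI = 4.73 m^3/ha/year

4.73


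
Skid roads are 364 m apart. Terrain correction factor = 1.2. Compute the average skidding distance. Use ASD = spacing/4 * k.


Formula: ASD = (spacing / 4) * correction
Uncorrected distance = spacing / 4 = 364 / 4 = 91 m
ASD = 91 * 1.2 = 109 m

109


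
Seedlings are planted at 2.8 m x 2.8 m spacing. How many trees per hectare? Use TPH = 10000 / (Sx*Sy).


Formula: TPH = 10000 m^2/ha / (spacing_x * spacing_y)
Area per tree = 2.8 m * 2.8 m = 7.84 m^2
TPH = 10000 / 7.84 = 1276 trees/ha

1276


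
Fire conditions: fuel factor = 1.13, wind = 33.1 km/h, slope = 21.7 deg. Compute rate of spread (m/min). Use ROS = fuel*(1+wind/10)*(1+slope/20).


Formula: ROS = fuel * (1 + wind/10) * (1 + slope/20)
Wind factor = 1 + 33.1/10 = 4.31
Slope factor = 1 + 21.7/20 = 2.085
ROS = 1.13 * 4.31 * 2.085 = 10.15 m/min

10.15


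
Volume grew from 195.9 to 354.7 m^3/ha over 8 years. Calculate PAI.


Formula: PAI = (V_T2 - V_T1) / (T2 - T1)
Volume increment = 354.7 - 195.9 = 158.8 m^3/ha
PAI = 158.8 / 8 = 19.85 m^3/ha/year

19.85


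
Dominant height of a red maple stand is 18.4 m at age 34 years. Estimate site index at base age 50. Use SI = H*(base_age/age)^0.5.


Formula: SI = H_dom * (base_age / age)^0.5
Age ratio = 50 / 34 = 1.47059
sqrt(age_ratio) = 1.21268
SI = 18.4 * 1.21268 = 22.3 m

22.3


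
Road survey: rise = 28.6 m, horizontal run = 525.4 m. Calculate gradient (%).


Formula: Gradient = rise / run * 100
Gradient = 28.6 / 525.4 * 100 = 5.4%

5.4


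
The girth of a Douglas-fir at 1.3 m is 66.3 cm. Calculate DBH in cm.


Formula: DBH = C / pi
DBH = 66.3 / pi
pi = 3.14159...
DBH = 21.1 cm

21.1


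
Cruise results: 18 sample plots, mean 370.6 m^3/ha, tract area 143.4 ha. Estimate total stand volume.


Formula: Total Volume = Mean Volume per ha * Total Area
Total Volume = 370.6 m^3/ha * 143.4 ha
Total Volume = 53144 m^3

53144


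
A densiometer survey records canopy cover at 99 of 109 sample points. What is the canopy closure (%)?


Formula: Canopy closure = covered points / total points * 100
Closure = 99 / 109 * 100
Closure = 0.9083 * 100 = 90.8%

90.8


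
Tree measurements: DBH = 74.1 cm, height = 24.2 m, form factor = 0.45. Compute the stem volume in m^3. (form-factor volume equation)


Formula: V = pi * (DBH/200)^2 * H * ff
Radius = DBH/200 = 74.1/200 = 0.3705 m
Radius^2 = 0.3705^2 = 0.13727025 m^2
V = pi * 0.13727025 * 24.2 * 0.45
V = 4.696 m^3

4.696


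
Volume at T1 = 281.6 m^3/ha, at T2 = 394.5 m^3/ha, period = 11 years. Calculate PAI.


Formula: PAI = (V_T2 - V_T1) / (T2 - T1)
Volume increment = 394.5 - 281.6 = 112.9 m^3/ha
PAI = 112.9 / 11 = 10.26 m^3/ha/year

10.26


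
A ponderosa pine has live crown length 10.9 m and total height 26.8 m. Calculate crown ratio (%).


Formula: Crown Ratio = (Crown Length / Total Height) * 100
CR = (10.9 m / 26.8 m) * 100
CR = 0.4067 * 100 = 40.7%

40.7


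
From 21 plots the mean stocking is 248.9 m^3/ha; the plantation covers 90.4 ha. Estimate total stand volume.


Formula: Total Volume = Mean Volume per ha * Total Area
Total Volume = 248.9 m^3/ha * 90.4 ha
Total Volume = 22501 m^3

22501


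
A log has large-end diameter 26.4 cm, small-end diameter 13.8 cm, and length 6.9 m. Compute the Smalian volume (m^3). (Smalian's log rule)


Smalian: V = (A1 + A2)/2 * L,  A = pi*(D/200)^2
A1 = pi*(26.4/200)^2 = 0.054739 m^2
A2 = pi*(13.8/200)^2 = 0.014957 m^2
V = (0.054739+0.014957)/2*6.9 = 0.2405 m^3

0.2405


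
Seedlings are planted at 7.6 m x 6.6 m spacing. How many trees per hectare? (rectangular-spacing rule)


Formula: TPH = 10000 m^2/ha / (spacing_x * spacing_y)
Area per tree = 7.6 m * 6.6 m = 50.16 m^2
TPH = 10000 / 50.16 = 199 trees/ha

199


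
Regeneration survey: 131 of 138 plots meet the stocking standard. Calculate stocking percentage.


Formula: Stocking % = stocked plots / total plots * 100
Stocking = 131 / 138 * 100
Stocking = 0.9493 * 100 = 94.9%

94.9


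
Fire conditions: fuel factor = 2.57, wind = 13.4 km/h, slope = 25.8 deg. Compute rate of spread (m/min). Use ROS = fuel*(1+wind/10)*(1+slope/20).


Formula: ROS = fuel * (1 + wind/10) * (1 + slope/20)
Wind factor = 1 + 13.4/10 = 2.34
Slope factor = 1 + 25.8/20 = 2.29
ROS = 2.57 * 2.34 * 2.29 = 13.77 m/min

13.77


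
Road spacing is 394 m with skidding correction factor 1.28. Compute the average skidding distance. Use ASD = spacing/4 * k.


Formula: ASD = (spacing / 4) * correction
Uncorrected distance = spacing / 4 = 394 / 4 = 98.5 m
ASD = 98.5 * 1.28 = 126 m

126


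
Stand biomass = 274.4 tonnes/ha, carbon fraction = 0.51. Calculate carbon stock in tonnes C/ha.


Formula: Carbon Stock = Biomass * Carbon Fraction
C = 274.4 t/ha * 0.51
C = 139.9 t C/ha

139.9


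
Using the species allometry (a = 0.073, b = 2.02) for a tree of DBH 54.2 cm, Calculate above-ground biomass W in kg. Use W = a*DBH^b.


Formula: W = a * DBH^b  (allometric power law)
DBH^b = 54.2^2.02 = 3181.8416
W = 0.073 * 3181.8416 = 232.3 kg

232.3


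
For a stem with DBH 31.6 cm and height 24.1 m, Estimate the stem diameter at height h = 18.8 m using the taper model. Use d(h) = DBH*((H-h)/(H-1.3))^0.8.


Taper: d(h) = DBH * ((H - h) / (H - 1.3))^0.8
Numerator = H - h = 24.1 - 18.8 = 5.3 m
Denominator = H - 1.3 = 24.1 - 1.3 = 22.8 m
Ratio = 5.3 / 22.8 = 0.23246
d = 31.6 * 0.23246^0.8 = 9.8 cm

9.8


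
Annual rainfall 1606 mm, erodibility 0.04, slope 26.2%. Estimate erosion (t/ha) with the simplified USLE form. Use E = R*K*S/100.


Formula: E = R * K * S / 100  (simplified USLE)
R * K = 1606 * 0.04 = 64.24
E = 64.24 * 26.2 / 100 = 16.83 t/ha

16.83


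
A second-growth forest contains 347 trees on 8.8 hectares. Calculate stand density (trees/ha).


Formula: Stand Density = N_trees / Area_ha
Density = 347 trees / 8.8 ha
Density = 39 trees/ha

39


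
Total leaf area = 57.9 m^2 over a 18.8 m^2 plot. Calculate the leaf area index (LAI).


Formula: LAI = total leaf area / ground area  (dimensionless)
LAI = 57.9 m^2 / 18.8 m^2
LAI = 3.08

3.08


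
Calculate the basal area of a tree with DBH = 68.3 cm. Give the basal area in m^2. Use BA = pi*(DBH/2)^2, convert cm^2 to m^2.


Formula: BA = pi * (DBH/2)^2 / 10000  (cm^2 to m^2)
Radius = DBH/2 = 68.3/2 = 34.15 cm
BA = pi * 34.15^2 / 10000
   = 3663.796 cm^2 / 10000
   = 0.3664 m^2

0.3664


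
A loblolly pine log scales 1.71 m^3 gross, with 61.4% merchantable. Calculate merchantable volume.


Formula: MV = V_total * (merchantable_pct / 100)
Merchantable fraction = 61.4% / 100 = 0.614
MV = 1.71 m^3 * 0.614 = 1.05 m^3

1.05


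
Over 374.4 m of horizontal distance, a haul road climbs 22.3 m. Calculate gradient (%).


Formula: Gradient = rise / run * 100
Gradient = 22.3 / 374.4 * 100 = 6.0%

6.0


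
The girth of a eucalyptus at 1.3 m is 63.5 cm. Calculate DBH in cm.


Formula: DBH = C / pi
DBH = 63.5 / pi
pi = 3.14159...
DBH = 20.2 cm

20.2


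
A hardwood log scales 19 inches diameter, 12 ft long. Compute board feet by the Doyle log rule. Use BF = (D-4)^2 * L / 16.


Doyle: BF = (D - 4)^2 * L / 16
Adjusted diameter = 19 - 4 = 15 in
(D-4)^2 = 15^2 = 225
BF = 225 * 12 / 16 = 169 BF

169


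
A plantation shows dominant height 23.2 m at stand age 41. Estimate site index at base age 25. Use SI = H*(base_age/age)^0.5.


Formula: SI = H_dom * (base_age / age)^0.5
Age ratio = 25 / 41 = 0.60976
sqrt(age_ratio) = 0.78087
SI = 23.2 * 0.78087 = 18.1 m

18.1


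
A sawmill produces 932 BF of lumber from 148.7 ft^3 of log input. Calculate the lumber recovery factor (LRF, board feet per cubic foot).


Formula: LRF = Lumber Output (BF) / Log Input (ft^3)
LRF = 932 BF / 148.7 ft^3
LRF = 6.27 BF/ft^3

6.27


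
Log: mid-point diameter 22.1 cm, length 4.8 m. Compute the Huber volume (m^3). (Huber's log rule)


Huber: V = Am * L,  Am = pi*(Dm/200)^2
Am = pi*(22.1/200)^2 = 0.03836 m^2
V = 0.03836*4.8 = 0.1841 m^3

0.1841


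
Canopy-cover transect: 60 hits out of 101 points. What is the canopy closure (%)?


Formula: Canopy closure = covered points / total points * 100
Closure = 60 / 101 * 100
Closure = 0.5941 * 100 = 59.4%

59.4


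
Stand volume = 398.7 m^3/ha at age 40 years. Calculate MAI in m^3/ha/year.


Formula: MAI = Total Volume / Stand Age
MAI = 398.7 m^3/ha / 40 years
MAI = 9.97 m^3/ha/year

9.97


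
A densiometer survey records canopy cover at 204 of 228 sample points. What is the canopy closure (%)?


Formula: Canopy closure = covered points / total points * 100
Closure = 204 / 228 * 100
Closure = 0.8947 * 100 = 89.5%

89.5


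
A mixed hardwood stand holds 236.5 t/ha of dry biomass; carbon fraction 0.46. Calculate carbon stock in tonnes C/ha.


Formula: Carbon Stock = Biomass * Carbon Fraction
C = 236.5 t/ha * 0.46
C = 108.8 t C/ha

108.8


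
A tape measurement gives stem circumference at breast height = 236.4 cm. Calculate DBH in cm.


Formula: DBH = C / pi
DBH = 236.4 / pi
pi = 3.14159...
DBH = 75.2 cm

75.2


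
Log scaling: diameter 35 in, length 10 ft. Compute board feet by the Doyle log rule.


Doyle: BF = (D - 4)^2 * L / 16
Adjusted diameter = 35 - 4 = 31 in
(D-4)^2 = 31^2 = 961
BF = 961 * 10 / 16 = 601 BF

601


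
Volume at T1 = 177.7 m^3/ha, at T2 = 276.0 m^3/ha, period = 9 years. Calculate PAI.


Formula: PAI = (V_T2 - V_T1) / (T2 - T1)
Volume increment = 276.0 - 177.7 = 98.3 m^3/ha
PAI = 98.3 / 9 = 10.92 m^3/ha/year

10.92


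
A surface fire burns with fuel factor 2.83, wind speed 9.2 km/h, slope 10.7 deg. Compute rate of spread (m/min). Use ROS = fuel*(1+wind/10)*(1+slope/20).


Formula: ROS = fuel * (1 + wind/10) * (1 + slope/20)
Wind factor = 1 + 9.2/10 = 1.92
Slope factor = 1 + 10.7/20 = 1.535
ROS = 2.83 * 1.92 * 1.535 = 8.34 m/min

8.34


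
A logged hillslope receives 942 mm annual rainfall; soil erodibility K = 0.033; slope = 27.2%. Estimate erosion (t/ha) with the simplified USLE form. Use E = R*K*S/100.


Formula: E = R * K * S / 100  (simplified USLE)
R * K = 942 * 0.033 = 31.086
E = 31.086 * 27.2 / 100 = 8.46 t/ha

8.46


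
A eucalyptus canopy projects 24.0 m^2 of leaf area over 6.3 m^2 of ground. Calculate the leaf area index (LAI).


Formula: LAI = total leaf area / ground area  (dimensionless)
LAI = 24.0 m^2 / 6.3 m^2
LAI = 3.81

3.81


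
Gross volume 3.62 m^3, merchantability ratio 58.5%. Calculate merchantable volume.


Formula: MV = V_total * (merchantable_pct / 100)
Merchantable fraction = 58.5% / 100 = 0.585
MV = 3.62 m^3 * 0.585 = 2.118 m^3

2.118


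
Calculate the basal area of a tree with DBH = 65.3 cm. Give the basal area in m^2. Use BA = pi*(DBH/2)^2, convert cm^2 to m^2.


Formula: BA = pi * (DBH/2)^2 / 10000  (cm^2 to m^2)
Radius = DBH/2 = 65.3/2 = 32.65 cm
BA = pi * 32.65^2 / 10000
   = 3349.0085 cm^2 / 10000
   = 0.3349 m^2

0.3349


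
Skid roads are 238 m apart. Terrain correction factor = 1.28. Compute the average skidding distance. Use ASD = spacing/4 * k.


Formula: ASD = (spacing / 4) * correction
Uncorrected distance = spacing / 4 = 238 / 4 = 59.5 m
ASD = 59.5 * 1.28 = 76 m

76


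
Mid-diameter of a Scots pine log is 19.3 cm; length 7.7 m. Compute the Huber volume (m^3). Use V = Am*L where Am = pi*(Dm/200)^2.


Huber: V = Am * L,  Am = pi*(Dm/200)^2
Am = pi*(19.3/200)^2 = 0.029255 m^2
V = 0.029255*7.7 = 0.2253 m^3

0.2253


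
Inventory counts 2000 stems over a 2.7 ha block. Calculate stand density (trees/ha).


Formula: Stand Density = N_trees / Area_ha
Density = 2000 trees / 2.7 ha
Density = 741 trees/ha

741


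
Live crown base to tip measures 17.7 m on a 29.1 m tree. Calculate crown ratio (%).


Formula: Crown Ratio = (Crown Length / Total Height) * 100
CR = (17.7 m / 29.1 m) * 100
CR = 0.6082 * 100 = 60.8%

60.8


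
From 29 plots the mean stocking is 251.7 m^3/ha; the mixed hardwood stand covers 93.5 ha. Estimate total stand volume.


Formula: Total Volume = Mean Volume per ha * Total Area
Total Volume = 251.7 m^3/ha * 93.5 ha
Total Volume = 23534 m^3

23534


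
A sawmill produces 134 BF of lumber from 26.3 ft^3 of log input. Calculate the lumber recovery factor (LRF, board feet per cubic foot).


Formula: LRF = Lumber Output (BF) / Log Input (ft^3)
LRF = 134 BF / 26.3 ft^3
LRF = 5.1 BF/ft^3

5.1


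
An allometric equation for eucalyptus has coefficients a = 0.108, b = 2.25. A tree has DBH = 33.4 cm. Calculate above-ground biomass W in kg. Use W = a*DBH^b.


Formula: W = a * DBH^b  (allometric power law)
DBH^b = 33.4^2.25 = 2681.8195
W = 0.108 * 2681.8195 = 289.6 kg

289.6


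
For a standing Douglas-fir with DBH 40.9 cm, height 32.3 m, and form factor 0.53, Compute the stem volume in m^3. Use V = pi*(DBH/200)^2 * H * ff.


Formula: V = pi * (DBH/200)^2 * H * ff
Radius = DBH/200 = 40.9/200 = 0.2045 m
Radius^2 = 0.2045^2 = 0.04182025 m^2
V = pi * 0.04182025 * 32.3 * 0.53
V = 2.249 m^3

2.249


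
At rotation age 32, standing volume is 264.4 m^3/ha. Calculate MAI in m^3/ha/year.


Formula: MAI = Total Volume / Stand Age
MAI = 264.4 m^3/ha / 32 years
MAI = 8.26 m^3/ha/year

8.26


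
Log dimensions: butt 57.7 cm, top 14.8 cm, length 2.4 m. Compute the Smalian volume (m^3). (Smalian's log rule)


Smalian: V = (A1 + A2)/2 * L,  A = pi*(D/200)^2
A1 = pi*(57.7/200)^2 = 0.261482 m^2
A2 = pi*(14.8/200)^2 = 0.017203 m^2
V = (0.261482+0.017203)/2*2.4 = 0.3344 m^3

0.3344


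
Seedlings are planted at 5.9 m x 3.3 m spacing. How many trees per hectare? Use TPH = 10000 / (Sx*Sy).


Formula: TPH = 10000 m^2/ha / (spacing_x * spacing_y)
Area per tree = 5.9 m * 3.3 m = 19.47 m^2
TPH = 10000 / 19.47 = 514 trees/ha

514


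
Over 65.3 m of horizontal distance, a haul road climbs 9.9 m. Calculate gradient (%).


Formula: Gradient = rise / run * 100
Gradient = 9.9 / 65.3 * 100 = 15.2%

15.2


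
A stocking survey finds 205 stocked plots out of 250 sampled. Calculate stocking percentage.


Formula: Stocking % = stocked plots / total plots * 100
Stocking = 205 / 250 * 100
Stocking = 0.82 * 100 = 82.0%

82.0


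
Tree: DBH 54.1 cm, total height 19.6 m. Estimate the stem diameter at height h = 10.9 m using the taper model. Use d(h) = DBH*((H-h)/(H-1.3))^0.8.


Taper: d(h) = DBH * ((H - h) / (H - 1.3))^0.8
Numerator = H - h = 19.6 - 10.9 = 8.7 m
Denominator = H - 1.3 = 19.6 - 1.3 = 18.3 m
Ratio = 8.7 / 18.3 = 0.47541
d = 54.1 * 0.47541^0.8 = 29.8 cm

29.8


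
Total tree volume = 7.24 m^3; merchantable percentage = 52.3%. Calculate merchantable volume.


Formula: MV = V_total * (merchantable_pct / 100)
Merchantable fraction = 52.3% / 100 = 0.523
MV = 7.24 m^3 * 0.523 = 3.787 m^3

3.787


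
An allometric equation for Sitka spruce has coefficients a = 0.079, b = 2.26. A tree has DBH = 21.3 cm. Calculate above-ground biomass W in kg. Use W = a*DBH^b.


Formula: W = a * DBH^b  (allometric power law)
DBH^b = 21.3^2.26 = 1004.9348
W = 0.079 * 1004.9348 = 79.4 kg

79.4


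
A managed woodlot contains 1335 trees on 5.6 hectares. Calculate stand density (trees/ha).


Formula: Stand Density = N_trees / Area_ha
Density = 1335 trees / 5.6 ha
Density = 238 trees/ha

238


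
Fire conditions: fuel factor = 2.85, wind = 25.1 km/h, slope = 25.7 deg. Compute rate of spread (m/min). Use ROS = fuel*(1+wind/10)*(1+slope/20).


Formula: ROS = fuel * (1 + wind/10) * (1 + slope/20)
Wind factor = 1 + 25.1/10 = 3.51
Slope factor = 1 + 25.7/20 = 2.285
ROS = 2.85 * 3.51 * 2.285 = 22.86 m/min

22.86


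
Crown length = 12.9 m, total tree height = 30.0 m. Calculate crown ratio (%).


Formula: Crown Ratio = (Crown Length / Total Height) * 100
CR = (12.9 m / 30.0 m) * 100
CR = 0.43 * 100 = 43.0%

43.0


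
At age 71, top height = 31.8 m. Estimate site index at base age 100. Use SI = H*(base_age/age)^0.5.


Formula: SI = H_dom * (base_age / age)^0.5
Age ratio = 100 / 71 = 1.40845
sqrt(age_ratio) = 1.18678
SI = 31.8 * 1.18678 = 37.7 m

37.7


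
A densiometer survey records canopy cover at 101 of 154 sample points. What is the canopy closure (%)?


Formula: Canopy closure = covered points / total points * 100
Closure = 101 / 154 * 100
Closure = 0.6558 * 100 = 65.6%

65.6


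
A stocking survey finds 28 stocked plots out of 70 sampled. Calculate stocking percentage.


Formula: Stocking % = stocked plots / total plots * 100
Stocking = 28 / 70 * 100
Stocking = 0.4 * 100 = 40.0%

40.0


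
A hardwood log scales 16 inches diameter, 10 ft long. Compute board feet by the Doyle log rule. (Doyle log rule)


Doyle: BF = (D - 4)^2 * L / 16
Adjusted diameter = 16 - 4 = 12 in
(D-4)^2 = 12^2 = 144
BF = 144 * 10 / 16 = 90 BF

90


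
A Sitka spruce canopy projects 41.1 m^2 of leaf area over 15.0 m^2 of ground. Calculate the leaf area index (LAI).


Formula: LAI = total leaf area / ground area  (dimensionless)
LAI = 41.1 m^2 / 15.0 m^2
LAI = 2.74

2.74


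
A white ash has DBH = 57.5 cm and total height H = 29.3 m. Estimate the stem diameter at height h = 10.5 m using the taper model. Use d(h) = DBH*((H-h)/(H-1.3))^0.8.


Taper: d(h) = DBH * ((H - h) / (H - 1.3))^0.8
Numerator = H - h = 29.3 - 10.5 = 18.8 m
Denominator = H - 1.3 = 29.3 - 1.3 = 28.0 m
Ratio = 18.8 / 28.0 = 0.67143
d = 57.5 * 0.67143^0.8 = 41.8 cm

41.8


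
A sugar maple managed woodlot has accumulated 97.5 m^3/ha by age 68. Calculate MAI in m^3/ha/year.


Formula: MAI = Total Volume / Stand Age
MAI = 97.5 m^3/ha / 68 years
MAI = 1.43 m^3/ha/year

1.43


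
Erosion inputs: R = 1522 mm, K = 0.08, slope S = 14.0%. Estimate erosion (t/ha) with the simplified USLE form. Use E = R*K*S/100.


Formula: E = R * K * S / 100  (simplified USLE)
R * K = 1522 * 0.08 = 121.76
E = 121.76 * 14.0 / 100 = 17.05 t/ha

17.05


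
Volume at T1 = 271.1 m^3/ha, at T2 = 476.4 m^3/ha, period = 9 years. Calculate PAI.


Formula: PAI = (V_T2 - V_T1) / (T2 - T1)
Volume increment = 476.4 - 271.1 = 205.3 m^3/ha
PAI = 205.3 / 9 = 22.81 m^3/ha/year

22.81


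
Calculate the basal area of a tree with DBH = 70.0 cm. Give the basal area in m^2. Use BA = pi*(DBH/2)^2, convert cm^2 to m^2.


Formula: BA = pi * (DBH/2)^2 / 10000  (cm^2 to m^2)
Radius = DBH/2 = 70.0/2 = 35.0 cm
BA = pi * 35.0^2 / 10000
   = 3848.451 cm^2 / 10000
   = 0.3848 m^2

0.3848


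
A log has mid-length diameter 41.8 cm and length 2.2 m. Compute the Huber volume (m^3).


Huber: V = Am * L,  Am = pi*(Dm/200)^2
Am = pi*(41.8/200)^2 = 0.137228 m^2
V = 0.137228*2.2 = 0.3019 m^3

0.3019


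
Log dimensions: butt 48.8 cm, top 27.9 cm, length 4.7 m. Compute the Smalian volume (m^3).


Smalian: V = (A1 + A2)/2 * L,  A = pi*(D/200)^2
A1 = pi*(48.8/200)^2 = 0.187038 m^2
A2 = pi*(27.9/200)^2 = 0.061136 m^2
V = (0.187038+0.061136)/2*4.7 = 0.5832 m^3

0.5832


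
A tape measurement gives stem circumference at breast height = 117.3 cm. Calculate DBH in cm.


Formula: DBH = C / pi
DBH = 117.3 / pi
pi = 3.14159...
DBH = 37.3 cm

37.3


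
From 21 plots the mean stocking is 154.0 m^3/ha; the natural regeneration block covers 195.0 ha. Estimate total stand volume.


Formula: Total Volume = Mean Volume per ha * Total Area
Total Volume = 154.0 m^3/ha * 195.0 ha
Total Volume = 30030 m^3

30030


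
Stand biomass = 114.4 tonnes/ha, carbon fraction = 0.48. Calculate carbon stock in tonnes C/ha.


Formula: Carbon Stock = Biomass * Carbon Fraction
C = 114.4 t/ha * 0.48
C = 54.9 t C/ha

54.9


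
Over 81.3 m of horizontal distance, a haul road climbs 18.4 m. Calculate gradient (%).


Formula: Gradient = rise / run * 100
Gradient = 18.4 / 81.3 * 100 = 22.6%

22.6


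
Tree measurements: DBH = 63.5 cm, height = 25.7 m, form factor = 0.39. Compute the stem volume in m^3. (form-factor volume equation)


Formula: V = pi * (DBH/200)^2 * H * ff
Radius = DBH/200 = 63.5/200 = 0.3175 m
Radius^2 = 0.3175^2 = 0.10080625 m^2
V = pi * 0.10080625 * 25.7 * 0.39
V = 3.174 m^3

3.174


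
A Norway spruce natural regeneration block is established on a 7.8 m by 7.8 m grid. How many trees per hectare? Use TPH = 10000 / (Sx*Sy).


Formula: TPH = 10000 m^2/ha / (spacing_x * spacing_y)
Area per tree = 7.8 m * 7.8 m = 60.84 m^2
TPH = 10000 / 60.84 = 164 trees/ha

164


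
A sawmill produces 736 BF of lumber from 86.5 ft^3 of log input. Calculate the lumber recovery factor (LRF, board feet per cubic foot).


Formula: LRF = Lumber Output (BF) / Log Input (ft^3)
LRF = 736 BF / 86.5 ft^3
LRF = 8.51 BF/ft^3

8.51


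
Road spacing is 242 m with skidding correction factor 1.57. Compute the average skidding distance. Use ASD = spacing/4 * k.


Formula: ASD = (spacing / 4) * correction
Uncorrected distance = spacing / 4 = 242 / 4 = 60.5 m
ASD = 60.5 * 1.57 = 95 m

95


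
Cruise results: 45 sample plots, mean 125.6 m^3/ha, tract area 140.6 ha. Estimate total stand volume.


Formula: Total Volume = Mean Volume per ha * Total Area
Total Volume = 125.6 m^3/ha * 140.6 ha
Total Volume = 17659 m^3

17659


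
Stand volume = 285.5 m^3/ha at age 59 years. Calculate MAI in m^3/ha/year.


Formula: MAI = Total Volume / Stand Age
MAI = 285.5 m^3/ha / 59 years
MAI = 4.84 m^3/ha/year

4.84


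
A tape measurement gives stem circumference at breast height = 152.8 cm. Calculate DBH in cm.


Formula: DBH = C / pi
DBH = 152.8 / pi
pi = 3.14159...
DBH = 48.6 cm

48.6


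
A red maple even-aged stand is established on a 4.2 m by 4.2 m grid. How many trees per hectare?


Formula: TPH = 10000 m^2/ha / (spacing_x * spacing_y)
Area per tree = 4.2 m * 4.2 m = 17.64 m^2
TPH = 10000 / 17.64 = 567 trees/ha

567


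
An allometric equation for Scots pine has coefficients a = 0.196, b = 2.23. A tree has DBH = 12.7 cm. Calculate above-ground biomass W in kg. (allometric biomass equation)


Formula: W = a * DBH^b  (allometric power law)
DBH^b = 12.7^2.23 = 289.3892
W = 0.196 * 289.3892 = 56.7 kg

56.7


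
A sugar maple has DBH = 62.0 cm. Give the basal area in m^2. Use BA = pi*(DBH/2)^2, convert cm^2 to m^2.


Formula: BA = pi * (DBH/2)^2 / 10000  (cm^2 to m^2)
Radius = DBH/2 = 62.0/2 = 31.0 cm
BA = pi * 31.0^2 / 10000
   = 3019.0705 cm^2 / 10000
   = 0.3019 m^2

0.3019


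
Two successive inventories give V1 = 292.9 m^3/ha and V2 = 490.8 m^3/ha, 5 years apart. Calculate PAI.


Formula: PAI = (V_T2 - V_T1) / (T2 - T1)
Volume increment = 490.8 - 292.9 = 197.9 m^3/ha
PAI = 197.9 / 5 = 39.58 m^3/ha/year

39.58


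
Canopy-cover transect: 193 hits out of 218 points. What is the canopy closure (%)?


Formula: Canopy closure = covered points / total points * 100
Closure = 193 / 218 * 100
Closure = 0.8853 * 100 = 88.5%

88.5


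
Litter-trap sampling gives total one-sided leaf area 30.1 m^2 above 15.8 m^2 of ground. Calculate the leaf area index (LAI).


Formula: LAI = total leaf area / ground area  (dimensionless)
LAI = 30.1 m^2 / 15.8 m^2
LAI = 1.91

1.91


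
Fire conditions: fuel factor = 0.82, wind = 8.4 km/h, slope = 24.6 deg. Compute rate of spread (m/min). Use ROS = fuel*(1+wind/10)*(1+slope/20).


Formula: ROS = fuel * (1 + wind/10) * (1 + slope/20)
Wind factor = 1 + 8.4/10 = 1.84
Slope factor = 1 + 24.6/20 = 2.23
ROS = 0.82 * 1.84 * 2.23 = 3.36 m/min

3.36


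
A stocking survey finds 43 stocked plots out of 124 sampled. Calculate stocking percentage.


Formula: Stocking % = stocked plots / total plots * 100
Stocking = 43 / 124 * 100
Stocking = 0.3468 * 100 = 34.7%

34.7


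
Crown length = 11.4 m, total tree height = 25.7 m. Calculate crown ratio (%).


Formula: Crown Ratio = (Crown Length / Total Height) * 100
CR = (11.4 m / 25.7 m) * 100
CR = 0.4436 * 100 = 44.4%

44.4


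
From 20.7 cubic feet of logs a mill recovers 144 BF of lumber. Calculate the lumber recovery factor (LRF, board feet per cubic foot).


Formula: LRF = Lumber Output (BF) / Log Input (ft^3)
LRF = 144 BF / 20.7 ft^3
LRF = 6.96 BF/ft^3

6.96


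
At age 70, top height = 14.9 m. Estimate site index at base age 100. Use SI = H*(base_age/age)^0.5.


Formula: SI = H_dom * (base_age / age)^0.5
Age ratio = 100 / 70 = 1.42857
sqrt(age_ratio) = 1.19523
SI = 14.9 * 1.19523 = 17.8 m

17.8


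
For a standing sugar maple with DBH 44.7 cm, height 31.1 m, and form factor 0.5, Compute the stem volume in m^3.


Formula: V = pi * (DBH/200)^2 * H * ff
Radius = DBH/200 = 44.7/200 = 0.2235 m
Radius^2 = 0.2235^2 = 0.04995225 m^2
V = pi * 0.04995225 * 31.1 * 0.5
V = 2.44 m^3

2.44


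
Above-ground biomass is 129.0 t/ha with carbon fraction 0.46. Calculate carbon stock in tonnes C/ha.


Formula: Carbon Stock = Biomass * Carbon Fraction
C = 129.0 t/ha * 0.46
C = 59.3 t C/ha

59.3


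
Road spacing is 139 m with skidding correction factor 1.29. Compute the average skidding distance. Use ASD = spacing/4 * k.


Formula: ASD = (spacing / 4) * correction
Uncorrected distance = spacing / 4 = 139 / 4 = 34.75 m
ASD = 34.75 * 1.29 = 45 m

45


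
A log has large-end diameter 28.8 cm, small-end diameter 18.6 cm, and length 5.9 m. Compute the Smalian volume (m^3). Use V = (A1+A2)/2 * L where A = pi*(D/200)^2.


Smalian: V = (A1 + A2)/2 * L,  A = pi*(D/200)^2
A1 = pi*(28.8/200)^2 = 0.065144 m^2
A2 = pi*(18.6/200)^2 = 0.027172 m^2
V = (0.065144+0.027172)/2*5.9 = 0.2723 m^3

0.2723


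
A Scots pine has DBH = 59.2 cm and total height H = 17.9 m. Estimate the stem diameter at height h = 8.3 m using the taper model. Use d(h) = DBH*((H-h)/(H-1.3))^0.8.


Taper: d(h) = DBH * ((H - h) / (H - 1.3))^0.8
Numerator = H - h = 17.9 - 8.3 = 9.6 m
Denominator = H - 1.3 = 17.9 - 1.3 = 16.6 m
Ratio = 9.6 / 16.6 = 0.57831
d = 59.2 * 0.57831^0.8 = 38.2 cm

38.2


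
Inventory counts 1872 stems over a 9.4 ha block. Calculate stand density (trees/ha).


Formula: Stand Density = N_trees / Area_ha
Density = 1872 trees / 9.4 ha
Density = 199 trees/ha

199


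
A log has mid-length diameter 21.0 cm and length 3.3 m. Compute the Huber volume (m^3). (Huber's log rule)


Huber: V = Am * L,  Am = pi*(Dm/200)^2
Am = pi*(21.0/200)^2 = 0.034636 m^2
V = 0.034636*3.3 = 0.1143 m^3

0.1143


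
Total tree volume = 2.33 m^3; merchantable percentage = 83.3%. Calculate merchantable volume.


Formula: MV = V_total * (merchantable_pct / 100)
Merchantable fraction = 83.3% / 100 = 0.833
MV = 2.33 m^3 * 0.833 = 1.941 m^3

1.941


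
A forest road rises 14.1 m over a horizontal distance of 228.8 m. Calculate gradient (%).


Formula: Gradient = rise / run * 100
Gradient = 14.1 / 228.8 * 100 = 6.2%

6.2


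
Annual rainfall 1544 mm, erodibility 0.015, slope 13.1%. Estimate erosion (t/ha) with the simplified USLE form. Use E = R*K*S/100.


Formula: E = R * K * S / 100  (simplified USLE)
R * K = 1544 * 0.015 = 23.16
E = 23.16 * 13.1 / 100 = 3.03 t/ha

3.03


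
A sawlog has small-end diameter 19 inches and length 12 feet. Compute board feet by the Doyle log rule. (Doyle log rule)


Doyle: BF = (D - 4)^2 * L / 16
Adjusted diameter = 19 - 4 = 15 in
(D-4)^2 = 15^2 = 225
BF = 225 * 12 / 16 = 169 BF

169


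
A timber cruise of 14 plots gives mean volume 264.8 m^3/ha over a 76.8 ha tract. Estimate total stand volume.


Formula: Total Volume = Mean Volume per ha * Total Area
Total Volume = 264.8 m^3/ha * 76.8 ha
Total Volume = 20337 m^3

20337


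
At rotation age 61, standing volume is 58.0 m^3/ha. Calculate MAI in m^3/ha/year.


Formula: MAI = Total Volume / Stand Age
MAI = 58.0 m^3/ha / 61 years
MAI = 0.95 m^3/ha/year

0.95


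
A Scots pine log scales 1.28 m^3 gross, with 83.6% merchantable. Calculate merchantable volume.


Formula: MV = V_total * (merchantable_pct / 100)
Merchantable fraction = 83.6% / 100 = 0.836
MV = 1.28 m^3 * 0.836 = 1.07 m^3

1.07


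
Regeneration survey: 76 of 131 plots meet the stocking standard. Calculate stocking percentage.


Formula: Stocking % = stocked plots / total plots * 100
Stocking = 76 / 131 * 100
Stocking = 0.5802 * 100 = 58.0%

58.0


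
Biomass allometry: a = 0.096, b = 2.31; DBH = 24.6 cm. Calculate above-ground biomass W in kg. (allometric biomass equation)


Formula: W = a * DBH^b  (allometric power law)
DBH^b = 24.6^2.31 = 1633.2779
W = 0.096 * 1633.2779 = 156.8 kg

156.8


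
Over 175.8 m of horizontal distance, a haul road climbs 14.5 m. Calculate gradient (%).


Formula: Gradient = rise / run * 100
Gradient = 14.5 / 175.8 * 100 = 8.2%

8.2


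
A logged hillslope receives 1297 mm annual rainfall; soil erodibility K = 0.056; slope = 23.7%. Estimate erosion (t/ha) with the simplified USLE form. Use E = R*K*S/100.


Formula: E = R * K * S / 100  (simplified USLE)
R * K = 1297 * 0.056 = 72.632
E = 72.632 * 23.7 / 100 = 17.21 t/ha

17.21


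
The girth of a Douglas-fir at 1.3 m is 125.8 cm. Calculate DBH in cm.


Formula: DBH = C / pi
DBH = 125.8 / pi
pi = 3.14159...
DBH = 40.0 cm

40.0


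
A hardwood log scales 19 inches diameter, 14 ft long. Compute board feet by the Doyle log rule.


Doyle: BF = (D - 4)^2 * L / 16
Adjusted diameter = 19 - 4 = 15 in
(D-4)^2 = 15^2 = 225
BF = 225 * 14 / 16 = 197 BF

197


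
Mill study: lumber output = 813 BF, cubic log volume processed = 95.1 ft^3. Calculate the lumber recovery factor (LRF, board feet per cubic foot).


Formula: LRF = Lumber Output (BF) / Log Input (ft^3)
LRF = 813 BF / 95.1 ft^3
LRF = 8.55 BF/ft^3

8.55


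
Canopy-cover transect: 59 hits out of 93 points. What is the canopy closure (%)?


Formula: Canopy closure = covered points / total points * 100
Closure = 59 / 93 * 100
Closure = 0.6344 * 100 = 63.4%

63.4


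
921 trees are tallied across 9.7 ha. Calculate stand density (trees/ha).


Formula: Stand Density = N_trees / Area_ha
Density = 921 trees / 9.7 ha
Density = 95 trees/ha

95


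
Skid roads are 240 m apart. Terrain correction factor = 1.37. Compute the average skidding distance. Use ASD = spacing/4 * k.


Formula: ASD = (spacing / 4) * correction
Uncorrected distance = spacing / 4 = 240 / 4 = 60 m
ASD = 60 * 1.37 = 82 m

82


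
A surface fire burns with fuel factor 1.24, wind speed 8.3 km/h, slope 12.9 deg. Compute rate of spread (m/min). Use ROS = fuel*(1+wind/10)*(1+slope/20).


Formula: ROS = fuel * (1 + wind/10) * (1 + slope/20)
Wind factor = 1 + 8.3/10 = 1.83
Slope factor = 1 + 12.9/20 = 1.645
ROS = 1.24 * 1.83 * 1.645 = 3.73 m/min

3.73


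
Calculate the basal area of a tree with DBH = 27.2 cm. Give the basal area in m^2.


Formula: BA = pi * (DBH/2)^2 / 10000  (cm^2 to m^2)
Radius = DBH/2 = 27.2/2 = 13.6 cm
BA = pi * 13.6^2 / 10000
   = 581.069 cm^2 / 10000
   = 0.0581 m^2

0.0581


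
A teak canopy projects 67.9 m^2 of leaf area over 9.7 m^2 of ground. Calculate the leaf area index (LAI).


Formula: LAI = total leaf area / ground area  (dimensionless)
LAI = 67.9 m^2 / 9.7 m^2
LAI = 7.0

7.0


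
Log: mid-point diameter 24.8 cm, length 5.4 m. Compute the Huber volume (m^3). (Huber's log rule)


Huber: V = Am * L,  Am = pi*(Dm/200)^2
Am = pi*(24.8/200)^2 = 0.048305 m^2
V = 0.048305*5.4 = 0.2608 m^3

0.2608


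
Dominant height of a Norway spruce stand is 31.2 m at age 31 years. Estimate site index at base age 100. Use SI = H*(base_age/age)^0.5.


Formula: SI = H_dom * (base_age / age)^0.5
Age ratio = 100 / 31 = 3.22581
sqrt(age_ratio) = 1.79605
SI = 31.2 * 1.79605 = 56.0 m

56.0


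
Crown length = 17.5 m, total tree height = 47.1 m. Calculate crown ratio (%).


Formula: Crown Ratio = (Crown Length / Total Height) * 100
CR = (17.5 m / 47.1 m) * 100
CR = 0.3715 * 100 = 37.2%

37.2


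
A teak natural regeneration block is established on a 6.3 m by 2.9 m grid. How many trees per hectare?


Formula: TPH = 10000 m^2/ha / (spacing_x * spacing_y)
Area per tree = 6.3 m * 2.9 m = 18.27 m^2
TPH = 10000 / 18.27 = 547 trees/ha

547


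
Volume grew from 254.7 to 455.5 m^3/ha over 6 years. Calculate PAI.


Formula: PAI = (V_T2 - V_T1) / (T2 - T1)
Volume increment = 455.5 - 254.7 = 200.8 m^3/ha
PAI = 200.8 / 6 = 33.47 m^3/ha/year

33.47


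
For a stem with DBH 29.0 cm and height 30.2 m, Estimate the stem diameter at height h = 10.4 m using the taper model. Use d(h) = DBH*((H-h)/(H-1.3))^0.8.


Taper: d(h) = DBH * ((H - h) / (H - 1.3))^0.8
Numerator = H - h = 30.2 - 10.4 = 19.8 m
Denominator = H - 1.3 = 30.2 - 1.3 = 28.9 m
Ratio = 19.8 / 28.9 = 0.68512
d = 29.0 * 0.68512^0.8 = 21.4 cm

21.4


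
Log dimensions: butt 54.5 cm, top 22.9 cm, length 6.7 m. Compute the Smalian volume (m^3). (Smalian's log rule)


Smalian: V = (A1 + A2)/2 * L,  A = pi*(D/200)^2
A1 = pi*(54.5/200)^2 = 0.233283 m^2
A2 = pi*(22.9/200)^2 = 0.041187 m^2
V = (0.233283+0.041187)/2*6.7 = 0.9195 m^3

0.9195


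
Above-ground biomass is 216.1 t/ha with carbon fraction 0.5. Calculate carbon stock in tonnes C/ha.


Formula: Carbon Stock = Biomass * Carbon Fraction
C = 216.1 t/ha * 0.5
C = 108.1 t C/ha

108.1


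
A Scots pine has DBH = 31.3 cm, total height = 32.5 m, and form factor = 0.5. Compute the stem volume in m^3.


Formula: V = pi * (DBH/200)^2 * H * ff
Radius = DBH/200 = 31.3/200 = 0.1565 m
Radius^2 = 0.1565^2 = 0.02449225 m^2
V = pi * 0.02449225 * 32.5 * 0.5
V = 1.25 m^3

1.25


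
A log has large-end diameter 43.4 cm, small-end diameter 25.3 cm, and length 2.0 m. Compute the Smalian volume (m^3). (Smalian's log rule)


Smalian: V = (A1 + A2)/2 * L,  A = pi*(D/200)^2
A1 = pi*(43.4/200)^2 = 0.147934 m^2
A2 = pi*(25.3/200)^2 = 0.050273 m^2
V = (0.147934+0.050273)/2*2.0 = 0.1982 m^3

0.1982


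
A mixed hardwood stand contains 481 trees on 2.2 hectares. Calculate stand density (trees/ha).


Formula: Stand Density = N_trees / Area_ha
Density = 481 trees / 2.2 ha
Density = 219 trees/ha

219


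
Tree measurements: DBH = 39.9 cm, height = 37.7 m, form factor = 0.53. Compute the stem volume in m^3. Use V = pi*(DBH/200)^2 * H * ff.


Formula: V = pi * (DBH/200)^2 * H * ff
Radius = DBH/200 = 39.9/200 = 0.1995 m
Radius^2 = 0.1995^2 = 0.03980025 m^2
V = pi * 0.03980025 * 37.7 * 0.53
V = 2.498 m^3

2.498


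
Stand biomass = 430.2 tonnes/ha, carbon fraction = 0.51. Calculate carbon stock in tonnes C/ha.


Formula: Carbon Stock = Biomass * Carbon Fraction
C = 430.2 t/ha * 0.51
C = 219.4 t C/ha

219.4


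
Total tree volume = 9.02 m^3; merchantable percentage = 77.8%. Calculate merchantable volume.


Formula: MV = V_total * (merchantable_pct / 100)
Merchantable fraction = 77.8% / 100 = 0.778
MV = 9.02 m^3 * 0.778 = 7.018 m^3

7.018


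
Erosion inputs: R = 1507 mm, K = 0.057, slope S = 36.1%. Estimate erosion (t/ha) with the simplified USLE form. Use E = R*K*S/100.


Formula: E = R * K * S / 100  (simplified USLE)
R * K = 1507 * 0.057 = 85.899
E = 85.899 * 36.1 / 100 = 31.01 t/ha

31.01


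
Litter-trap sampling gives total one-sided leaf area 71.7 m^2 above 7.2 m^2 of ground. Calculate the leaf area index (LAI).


Formula: LAI = total leaf area / ground area  (dimensionless)
LAI = 71.7 m^2 / 7.2 m^2
LAI = 9.96

9.96


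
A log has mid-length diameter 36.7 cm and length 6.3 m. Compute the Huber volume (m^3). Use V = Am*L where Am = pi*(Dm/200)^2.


Huber: V = Am * L,  Am = pi*(Dm/200)^2
Am = pi*(36.7/200)^2 = 0.105784 m^2
V = 0.105784*6.3 = 0.6664 m^3

0.6664


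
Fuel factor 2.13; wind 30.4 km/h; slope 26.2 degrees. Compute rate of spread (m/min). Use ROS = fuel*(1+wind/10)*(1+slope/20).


Formula: ROS = fuel * (1 + wind/10) * (1 + slope/20)
Wind factor = 1 + 30.4/10 = 4.04
Slope factor = 1 + 26.2/20 = 2.31
ROS = 2.13 * 4.04 * 2.31 = 19.88 m/min

19.88


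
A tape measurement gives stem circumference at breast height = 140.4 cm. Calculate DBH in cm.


Formula: DBH = C / pi
DBH = 140.4 / pi
pi = 3.14159...
DBH = 44.7 cm

44.7


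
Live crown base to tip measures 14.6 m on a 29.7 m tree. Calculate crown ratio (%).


Formula: Crown Ratio = (Crown Length / Total Height) * 100
CR = (14.6 m / 29.7 m) * 100
CR = 0.4916 * 100 = 49.2%

49.2


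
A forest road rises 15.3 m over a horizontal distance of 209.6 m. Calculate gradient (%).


Formula: Gradient = rise / run * 100
Gradient = 15.3 / 209.6 * 100 = 7.3%

7.3


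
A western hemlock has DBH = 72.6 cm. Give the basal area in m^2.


Formula: BA = pi * (DBH/2)^2 / 10000  (cm^2 to m^2)
Radius = DBH/2 = 72.6/2 = 36.3 cm
BA = pi * 36.3^2 / 10000
   = 4139.6452 cm^2 / 10000
   = 0.414 m^2

0.414


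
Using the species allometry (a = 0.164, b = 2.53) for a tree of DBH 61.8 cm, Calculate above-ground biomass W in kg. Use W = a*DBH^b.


Formula: W = a * DBH^b  (allometric power law)
DBH^b = 61.8^2.53 = 33978.2371
W = 0.164 * 33978.2371 = 5572.4 kg

5572.4


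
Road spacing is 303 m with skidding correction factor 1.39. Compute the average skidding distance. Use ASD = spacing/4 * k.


Formula: ASD = (spacing / 4) * correction
Uncorrected distance = spacing / 4 = 303 / 4 = 75.75 m
ASD = 75.75 * 1.39 = 105 m

105


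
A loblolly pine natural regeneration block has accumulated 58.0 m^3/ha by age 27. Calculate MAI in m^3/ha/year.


Formula: MAI = Total Volume / Stand Age
MAI = 58.0 m^3/ha / 27 years
MAI = 2.15 m^3/ha/year

2.15


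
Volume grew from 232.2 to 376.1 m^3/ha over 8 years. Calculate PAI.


Formula: PAI = (V_T2 - V_T1) / (T2 - T1)
Volume increment = 376.1 - 232.2 = 143.9 m^3/ha
PAI = 143.9 / 8 = 17.99 m^3/ha/year

17.99


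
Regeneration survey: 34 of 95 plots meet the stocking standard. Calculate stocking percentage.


Formula: Stocking % = stocked plots / total plots * 100
Stocking = 34 / 95 * 100
Stocking = 0.3579 * 100 = 35.8%

35.8


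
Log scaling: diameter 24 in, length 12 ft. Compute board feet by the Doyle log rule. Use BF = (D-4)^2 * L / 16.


Doyle: BF = (D - 4)^2 * L / 16
Adjusted diameter = 24 - 4 = 20 in
(D-4)^2 = 20^2 = 400
BF = 400 * 12 / 16 = 300 BF

300


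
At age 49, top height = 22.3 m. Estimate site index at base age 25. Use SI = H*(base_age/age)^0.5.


Formula: SI = H_dom * (base_age / age)^0.5
Age ratio = 25 / 49 = 0.5102
sqrt(age_ratio) = 0.71429
SI = 22.3 * 0.71429 = 15.9 m

15.9


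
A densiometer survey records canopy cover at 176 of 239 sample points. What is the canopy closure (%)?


Formula: Canopy closure = covered points / total points * 100
Closure = 176 / 239 * 100
Closure = 0.7364 * 100 = 73.6%

73.6


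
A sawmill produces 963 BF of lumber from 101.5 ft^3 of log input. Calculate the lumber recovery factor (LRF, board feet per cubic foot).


Formula: LRF = Lumber Output (BF) / Log Input (ft^3)
LRF = 963 BF / 101.5 ft^3
LRF = 9.49 BF/ft^3

9.49


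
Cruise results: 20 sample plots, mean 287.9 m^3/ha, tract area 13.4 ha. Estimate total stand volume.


Formula: Total Volume = Mean Volume per ha * Total Area
Total Volume = 287.9 m^3/ha * 13.4 ha
Total Volume = 3858 m^3

3858


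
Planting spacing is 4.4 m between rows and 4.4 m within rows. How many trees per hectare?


Formula: TPH = 10000 m^2/ha / (spacing_x * spacing_y)
Area per tree = 4.4 m * 4.4 m = 19.36 m^2
TPH = 10000 / 19.36 = 517 trees/ha

517


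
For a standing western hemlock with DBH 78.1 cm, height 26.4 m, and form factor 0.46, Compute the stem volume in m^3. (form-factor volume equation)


Formula: V = pi * (DBH/200)^2 * H * ff
Radius = DBH/200 = 78.1/200 = 0.3905 m
Radius^2 = 0.3905^2 = 0.15249025 m^2
V = pi * 0.15249025 * 26.4 * 0.46
V = 5.818 m^3

5.818


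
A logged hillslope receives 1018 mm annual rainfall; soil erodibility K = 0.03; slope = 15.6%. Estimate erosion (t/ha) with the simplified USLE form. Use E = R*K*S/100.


Formula: E = R * K * S / 100  (simplified USLE)
R * K = 1018 * 0.03 = 30.54
E = 30.54 * 15.6 / 100 = 4.76 t/ha

4.76


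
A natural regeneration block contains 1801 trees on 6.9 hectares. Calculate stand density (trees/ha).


Formula: Stand Density = N_trees / Area_ha
Density = 1801 trees / 6.9 ha
Density = 261 trees/ha

261
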